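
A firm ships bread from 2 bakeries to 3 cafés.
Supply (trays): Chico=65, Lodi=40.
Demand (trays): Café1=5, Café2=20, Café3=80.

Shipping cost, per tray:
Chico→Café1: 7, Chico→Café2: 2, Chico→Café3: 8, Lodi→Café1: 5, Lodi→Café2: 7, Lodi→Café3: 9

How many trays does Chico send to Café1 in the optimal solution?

0

Optimal shipments:
  Chico->Café2: 20 trays
  Chico->Café3: 45 trays
  Lodi->Café1: 5 trays
  Lodi->Café3: 35 trays
Total cost = 740.
The route Chico→Café1 is not used.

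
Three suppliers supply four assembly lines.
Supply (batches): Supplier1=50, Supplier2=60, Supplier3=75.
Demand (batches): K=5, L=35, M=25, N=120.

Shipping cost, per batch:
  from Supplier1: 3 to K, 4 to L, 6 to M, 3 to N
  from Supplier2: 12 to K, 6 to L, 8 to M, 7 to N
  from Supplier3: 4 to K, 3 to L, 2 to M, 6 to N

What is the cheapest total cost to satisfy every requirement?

One minimum-cost allocation:
  Supplier1->N: 50 batches
  Supplier2->N: 60 batches
  Supplier3->K: 5 batches
  Supplier3->L: 35 batches
  Supplier3->M: 25 batches
  Supplier3->N: 10 batches
Total cost = 805.
(Supply check: Supplier1 ships 50; Supplier2 ships 60; Supplier3 ships 75.)

805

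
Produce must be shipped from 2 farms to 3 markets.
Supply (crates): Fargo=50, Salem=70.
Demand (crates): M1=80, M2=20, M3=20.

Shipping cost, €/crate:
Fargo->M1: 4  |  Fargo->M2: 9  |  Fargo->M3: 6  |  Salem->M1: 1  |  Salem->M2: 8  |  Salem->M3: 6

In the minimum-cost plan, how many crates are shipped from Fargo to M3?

Solving gives:
  Fargo->M1: 10 crates
  Fargo->M2: 20 crates
  Fargo->M3: 20 crates
  Salem->M1: 70 crates
Total cost = €410.
So Fargo→M3 carries 20 crates.

20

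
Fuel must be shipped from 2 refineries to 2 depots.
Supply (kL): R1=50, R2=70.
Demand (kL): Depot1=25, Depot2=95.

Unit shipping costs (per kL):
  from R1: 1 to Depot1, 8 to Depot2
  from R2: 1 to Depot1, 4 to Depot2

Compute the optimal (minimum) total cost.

One minimum-cost allocation:
  R1 to Depot1: 25 × 1 = 25
  R1 to Depot2: 25 × 8 = 200
  R2 to Depot2: 70 × 4 = 280
Total = 25 + 200 + 280 = 505.

505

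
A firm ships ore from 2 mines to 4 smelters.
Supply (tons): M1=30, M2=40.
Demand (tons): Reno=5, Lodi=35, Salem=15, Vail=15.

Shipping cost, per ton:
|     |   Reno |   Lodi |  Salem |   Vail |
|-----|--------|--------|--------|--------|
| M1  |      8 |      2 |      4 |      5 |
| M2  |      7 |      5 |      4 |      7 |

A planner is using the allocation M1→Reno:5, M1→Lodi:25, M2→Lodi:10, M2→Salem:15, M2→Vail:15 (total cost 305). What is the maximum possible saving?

20

Current plan cost = 5·8 + 25·2 + 10·5 + 15·4 + 15·7 = 305.
Optimal plan:
  M1->Lodi: 30 × 2 = 60
  M2->Reno: 5 × 7 = 35
  M2->Lodi: 5 × 5 = 25
  M2->Salem: 15 × 4 = 60
  M2->Vail: 15 × 7 = 105
Optimal cost = 285.
Saving = 305 − 285 = 20.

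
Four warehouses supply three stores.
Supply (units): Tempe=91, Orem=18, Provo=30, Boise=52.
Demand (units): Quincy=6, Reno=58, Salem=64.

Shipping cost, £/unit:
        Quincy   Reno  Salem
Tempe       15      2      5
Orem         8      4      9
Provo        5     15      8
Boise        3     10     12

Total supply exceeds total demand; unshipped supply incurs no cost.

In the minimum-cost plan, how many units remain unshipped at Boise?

46

Minimum-cost shipments:
  Tempe→Reno: 40 × £2 = £80
  Tempe→Salem: 51 × £5 = £255
  Orem→Reno: 18 × £4 = £72
  Provo→Salem: 13 × £8 = £104
  Boise→Quincy: 6 × £3 = £18
Total cost = £529.
Boise ships 6 of its 52, leaving 46.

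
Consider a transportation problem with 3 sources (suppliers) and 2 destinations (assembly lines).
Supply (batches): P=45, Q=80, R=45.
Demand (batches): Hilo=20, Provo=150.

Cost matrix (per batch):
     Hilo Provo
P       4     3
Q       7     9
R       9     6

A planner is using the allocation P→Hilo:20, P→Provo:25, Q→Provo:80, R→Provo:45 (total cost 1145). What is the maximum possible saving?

Current plan cost = 20·4 + 25·3 + 80·9 + 45·6 = 1145.
Optimal plan:
  P->Provo: 45 × 3 = 135
  Q->Hilo: 20 × 7 = 140
  Q->Provo: 60 × 9 = 540
  R->Provo: 45 × 6 = 270
Optimal cost = 1085.
Saving = 1145 − 1085 = 60.

60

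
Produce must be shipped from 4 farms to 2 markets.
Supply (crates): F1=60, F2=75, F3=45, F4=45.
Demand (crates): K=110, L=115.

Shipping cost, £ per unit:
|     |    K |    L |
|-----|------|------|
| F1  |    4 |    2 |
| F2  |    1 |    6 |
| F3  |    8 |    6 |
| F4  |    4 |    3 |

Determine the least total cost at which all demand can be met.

635

Optimal allocation:
  F1→L: 60 × £2 = £120
  F2→K: 75 × £1 = £75
  F3→L: 45 × £6 = £270
  F4→K: 35 × £4 = £140
  F4→L: 10 × £3 = £30
Total = 120 + 75 + 270 + 140 + 30 = £635.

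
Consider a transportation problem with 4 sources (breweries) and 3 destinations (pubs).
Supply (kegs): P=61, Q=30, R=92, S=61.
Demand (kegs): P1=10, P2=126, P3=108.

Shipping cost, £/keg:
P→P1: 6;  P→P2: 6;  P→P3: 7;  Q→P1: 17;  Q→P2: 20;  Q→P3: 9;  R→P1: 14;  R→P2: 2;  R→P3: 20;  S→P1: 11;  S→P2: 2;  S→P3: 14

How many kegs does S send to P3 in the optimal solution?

17

Optimal shipments:
  P–P3: 61 kegs
  Q–P3: 30 kegs
  R–P2: 92 kegs
  S–P1: 10 kegs
  S–P2: 34 kegs
  S–P3: 17 kegs
Total cost = £1297.
So S→P3 carries 17 kegs.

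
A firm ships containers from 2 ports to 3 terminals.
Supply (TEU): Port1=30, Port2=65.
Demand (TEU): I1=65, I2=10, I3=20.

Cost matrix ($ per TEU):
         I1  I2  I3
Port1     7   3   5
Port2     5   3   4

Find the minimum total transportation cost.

455

One minimum-cost allocation:
  Port1 to I2: 10 × $3 = $30
  Port1 to I3: 20 × $5 = $100
  Port2 to I1: 65 × $5 = $325
Total = 30 + 100 + 325 = $455.
(Supply check: Port1 ships 30; Port2 ships 65.)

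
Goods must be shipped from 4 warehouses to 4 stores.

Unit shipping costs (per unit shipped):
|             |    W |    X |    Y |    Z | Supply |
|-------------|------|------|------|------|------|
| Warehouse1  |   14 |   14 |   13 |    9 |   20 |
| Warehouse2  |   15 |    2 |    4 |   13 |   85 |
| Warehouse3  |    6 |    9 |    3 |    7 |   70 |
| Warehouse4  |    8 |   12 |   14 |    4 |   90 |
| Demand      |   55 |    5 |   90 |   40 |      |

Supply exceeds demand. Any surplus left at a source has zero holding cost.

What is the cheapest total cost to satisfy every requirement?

845

One minimum-cost allocation:
  Warehouse2 to X: 5 units
  Warehouse2 to Y: 75 units
  Warehouse3 to W: 55 units
  Warehouse3 to Y: 15 units
  Warehouse4 to Z: 40 units
Total cost = 845.
(Supply check: Warehouse1 ships 0; Warehouse2 ships 80; Warehouse3 ships 70; Warehouse4 ships 40.)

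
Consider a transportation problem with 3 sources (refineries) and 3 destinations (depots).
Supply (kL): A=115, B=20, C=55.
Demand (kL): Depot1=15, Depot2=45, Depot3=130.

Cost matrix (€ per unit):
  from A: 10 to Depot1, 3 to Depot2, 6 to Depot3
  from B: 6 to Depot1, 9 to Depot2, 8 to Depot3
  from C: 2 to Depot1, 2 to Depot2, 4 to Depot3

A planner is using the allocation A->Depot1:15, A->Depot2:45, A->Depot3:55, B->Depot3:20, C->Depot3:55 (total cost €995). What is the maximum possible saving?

Current plan cost = 15·10 + 45·3 + 55·6 + 20·8 + 55·4 = €995.
Optimal plan:
  A->Depot2: 45 × €3 = €135
  A->Depot3: 70 × €6 = €420
  B->Depot1: 15 × €6 = €90
  B->Depot3: 5 × €8 = €40
  C->Depot3: 55 × €4 = €220
Optimal cost = €905.
Saving = 995 − 905 = €90.

90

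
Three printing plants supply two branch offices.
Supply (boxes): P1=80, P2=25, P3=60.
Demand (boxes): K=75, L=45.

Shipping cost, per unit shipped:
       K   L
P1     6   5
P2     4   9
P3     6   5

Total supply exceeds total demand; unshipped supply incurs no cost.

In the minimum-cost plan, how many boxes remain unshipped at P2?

0

Minimum-cost shipments:
  P1 to L: 45 boxes
  P2 to K: 25 boxes
  P3 to K: 50 boxes
Total cost = 625.
P2 ships 25 of its 25, leaving 0.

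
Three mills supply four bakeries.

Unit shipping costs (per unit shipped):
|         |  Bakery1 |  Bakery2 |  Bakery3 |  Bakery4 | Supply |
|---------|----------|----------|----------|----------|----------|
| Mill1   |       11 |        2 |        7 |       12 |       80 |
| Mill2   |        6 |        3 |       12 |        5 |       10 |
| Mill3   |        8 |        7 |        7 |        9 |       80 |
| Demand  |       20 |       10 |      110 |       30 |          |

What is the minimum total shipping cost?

A cheapest plan:
  Mill1 to Bakery2: 10 × 2 = 20
  Mill1 to Bakery3: 70 × 7 = 490
  Mill2 to Bakery4: 10 × 5 = 50
  Mill3 to Bakery1: 20 × 8 = 160
  Mill3 to Bakery3: 40 × 7 = 280
  Mill3 to Bakery4: 20 × 9 = 180
Total = 20 + 490 + 50 + 160 + 280 + 180 = 1180.
(Supply check: Mill1 ships 80; Mill2 ships 10; Mill3 ships 80.)

1180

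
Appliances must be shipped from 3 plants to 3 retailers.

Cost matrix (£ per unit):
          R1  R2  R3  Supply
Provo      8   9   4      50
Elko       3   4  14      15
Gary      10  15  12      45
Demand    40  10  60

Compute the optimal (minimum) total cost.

Optimal allocation:
  Provo->R3: 50 × £4 = £200
  Elko->R1: 5 × £3 = £15
  Elko->R2: 10 × £4 = £40
  Gary->R1: 35 × £10 = £350
  Gary->R3: 10 × £12 = £120
Total = 200 + 15 + 40 + 350 + 120 = £725.

725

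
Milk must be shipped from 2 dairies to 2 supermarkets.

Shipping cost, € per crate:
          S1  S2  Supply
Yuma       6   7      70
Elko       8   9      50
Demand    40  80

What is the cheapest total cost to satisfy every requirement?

900

An optimal shipping plan:
  Yuma to S2: 70 × €7 = €490
  Elko to S1: 40 × €8 = €320
  Elko to S2: 10 × €9 = €90
Total = 490 + 320 + 90 = €900.
(Supply check: Yuma ships 70; Elko ships 50.)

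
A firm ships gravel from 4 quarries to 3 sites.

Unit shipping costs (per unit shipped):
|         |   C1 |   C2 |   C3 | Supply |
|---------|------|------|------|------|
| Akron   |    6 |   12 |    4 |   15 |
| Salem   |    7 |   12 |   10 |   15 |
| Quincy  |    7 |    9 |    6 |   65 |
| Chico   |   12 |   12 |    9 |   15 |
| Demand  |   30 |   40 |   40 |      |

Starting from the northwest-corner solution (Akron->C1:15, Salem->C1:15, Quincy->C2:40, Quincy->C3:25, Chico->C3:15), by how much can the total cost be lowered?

15

Current plan cost = 15·6 + 15·7 + 40·9 + 25·6 + 15·9 = 840.
Optimal plan:
  Akron–C3: 15 truckloads
  Salem–C1: 15 truckloads
  Quincy–C1: 15 truckloads
  Quincy–C2: 40 truckloads
  Quincy–C3: 10 truckloads
  Chico–C3: 15 truckloads
Optimal cost = 825.
Saving = 840 − 825 = 15.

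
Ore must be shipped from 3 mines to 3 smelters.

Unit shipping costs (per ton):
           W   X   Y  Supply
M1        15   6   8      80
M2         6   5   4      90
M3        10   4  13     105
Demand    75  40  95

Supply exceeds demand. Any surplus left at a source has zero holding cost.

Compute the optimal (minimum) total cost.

A cheapest plan:
  M1->Y: 15 × 8 = 120
  M2->W: 10 × 6 = 60
  M2->Y: 80 × 4 = 320
  M3->W: 65 × 10 = 650
  M3->X: 40 × 4 = 160
Total = 120 + 60 + 320 + 650 + 160 = 1310.

1310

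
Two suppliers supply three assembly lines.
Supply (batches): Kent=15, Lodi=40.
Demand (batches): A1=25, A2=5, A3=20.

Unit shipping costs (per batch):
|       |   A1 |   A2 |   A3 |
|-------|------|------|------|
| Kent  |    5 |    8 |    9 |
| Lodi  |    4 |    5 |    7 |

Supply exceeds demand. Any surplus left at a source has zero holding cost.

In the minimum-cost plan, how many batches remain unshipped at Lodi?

0

An optimal plan:
  Kent–A1: 10 × 5 = 50
  Lodi–A1: 15 × 4 = 60
  Lodi–A2: 5 × 5 = 25
  Lodi–A3: 20 × 7 = 140
Total cost = 275.
Lodi ships 40 of its 40, leaving 0.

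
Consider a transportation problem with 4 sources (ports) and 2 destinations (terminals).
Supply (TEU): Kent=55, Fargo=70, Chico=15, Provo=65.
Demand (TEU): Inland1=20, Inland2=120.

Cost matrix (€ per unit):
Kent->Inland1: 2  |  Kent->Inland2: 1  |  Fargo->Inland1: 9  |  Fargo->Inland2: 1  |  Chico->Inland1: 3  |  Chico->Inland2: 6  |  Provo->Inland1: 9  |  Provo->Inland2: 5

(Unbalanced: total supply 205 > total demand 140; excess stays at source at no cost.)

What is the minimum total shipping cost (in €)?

One minimum-cost allocation:
  Kent to Inland1: 5 × €2 = €10
  Kent to Inland2: 50 × €1 = €50
  Fargo to Inland2: 70 × €1 = €70
  Chico to Inland1: 15 × €3 = €45
Total = 10 + 50 + 70 + 45 = €175.

175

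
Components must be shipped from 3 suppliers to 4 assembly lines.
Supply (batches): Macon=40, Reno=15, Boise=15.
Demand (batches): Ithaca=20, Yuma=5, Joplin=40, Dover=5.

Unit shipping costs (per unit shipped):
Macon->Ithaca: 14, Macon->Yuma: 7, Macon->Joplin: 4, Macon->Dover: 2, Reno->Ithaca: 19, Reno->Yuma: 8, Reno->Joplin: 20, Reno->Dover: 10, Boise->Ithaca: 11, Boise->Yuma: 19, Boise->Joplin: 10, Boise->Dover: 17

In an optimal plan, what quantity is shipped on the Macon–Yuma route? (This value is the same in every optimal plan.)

The minimum-cost plan:
  Macon–Joplin: 40 × 4 = 160
  Reno–Ithaca: 5 × 19 = 95
  Reno–Yuma: 5 × 8 = 40
  Reno–Dover: 5 × 10 = 50
  Boise–Ithaca: 15 × 11 = 165
Total cost = 510.
The route Macon→Yuma is not used.

0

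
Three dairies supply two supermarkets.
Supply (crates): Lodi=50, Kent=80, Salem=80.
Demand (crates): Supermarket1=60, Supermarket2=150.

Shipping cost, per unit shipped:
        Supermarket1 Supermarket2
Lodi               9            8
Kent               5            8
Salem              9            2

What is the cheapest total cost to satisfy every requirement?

Optimal allocation:
  Lodi->Supermarket2: 50 × 8 = 400
  Kent->Supermarket1: 60 × 5 = 300
  Kent->Supermarket2: 20 × 8 = 160
  Salem->Supermarket2: 80 × 2 = 160
Total = 400 + 300 + 160 + 160 = 1020.
(Supply check: Lodi ships 50; Kent ships 80; Salem ships 80.)

1020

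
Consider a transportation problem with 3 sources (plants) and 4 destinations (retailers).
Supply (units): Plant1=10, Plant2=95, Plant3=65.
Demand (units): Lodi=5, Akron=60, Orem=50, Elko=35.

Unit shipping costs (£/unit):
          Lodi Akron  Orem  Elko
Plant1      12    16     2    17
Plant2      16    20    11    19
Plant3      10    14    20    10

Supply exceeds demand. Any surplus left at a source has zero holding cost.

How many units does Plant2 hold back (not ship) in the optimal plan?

20

An optimal plan:
  Plant1->Orem: 10 × £2 = £20
  Plant2->Lodi: 5 × £16 = £80
  Plant2->Akron: 30 × £20 = £600
  Plant2->Orem: 40 × £11 = £440
  Plant3->Akron: 30 × £14 = £420
  Plant3->Elko: 35 × £10 = £350
Total cost = £1910.
Plant2 ships 75 of its 95, leaving 20.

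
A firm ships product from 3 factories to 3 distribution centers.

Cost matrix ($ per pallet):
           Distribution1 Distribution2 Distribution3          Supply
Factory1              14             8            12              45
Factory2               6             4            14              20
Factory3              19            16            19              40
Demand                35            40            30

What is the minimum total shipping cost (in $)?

1260

A cheapest plan:
  Factory1–Distribution2: 40 pallets
  Factory1–Distribution3: 5 pallets
  Factory2–Distribution1: 20 pallets
  Factory3–Distribution1: 15 pallets
  Factory3–Distribution3: 25 pallets
Total cost = $1260.
(Supply check: Factory1 ships 45; Factory2 ships 20; Factory3 ships 40.)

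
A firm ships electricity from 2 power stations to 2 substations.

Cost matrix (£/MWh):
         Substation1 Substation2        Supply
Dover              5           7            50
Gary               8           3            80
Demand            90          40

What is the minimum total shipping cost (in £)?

690

One minimum-cost allocation:
  Dover->Substation1: 50 × £5 = £250
  Gary->Substation1: 40 × £8 = £320
  Gary->Substation2: 40 × £3 = £120
Total = 250 + 320 + 120 = £690.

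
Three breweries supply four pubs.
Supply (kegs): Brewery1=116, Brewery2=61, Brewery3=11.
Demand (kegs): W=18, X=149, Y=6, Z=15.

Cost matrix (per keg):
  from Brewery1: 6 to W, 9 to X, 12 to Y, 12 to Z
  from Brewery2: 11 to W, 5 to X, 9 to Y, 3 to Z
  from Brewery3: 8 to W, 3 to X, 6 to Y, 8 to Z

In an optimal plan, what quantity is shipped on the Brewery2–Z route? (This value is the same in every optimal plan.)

15

The minimum-cost plan:
  Brewery1->W: 18 × 6 = 108
  Brewery1->X: 98 × 9 = 882
  Brewery2->X: 46 × 5 = 230
  Brewery2->Z: 15 × 3 = 45
  Brewery3->X: 5 × 3 = 15
  Brewery3->Y: 6 × 6 = 36
Total cost = 1316.
So Brewery2→Z carries 15 kegs.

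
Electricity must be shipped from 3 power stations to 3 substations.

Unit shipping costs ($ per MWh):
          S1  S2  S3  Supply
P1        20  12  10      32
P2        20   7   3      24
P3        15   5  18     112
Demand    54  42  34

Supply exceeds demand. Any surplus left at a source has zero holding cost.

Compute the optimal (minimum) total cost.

Optimal allocation:
  P1->S3: 10 × $10 = $100
  P2->S3: 24 × $3 = $72
  P3->S1: 54 × $15 = $810
  P3->S2: 42 × $5 = $210
Total = 100 + 72 + 810 + 210 = $1192.

1192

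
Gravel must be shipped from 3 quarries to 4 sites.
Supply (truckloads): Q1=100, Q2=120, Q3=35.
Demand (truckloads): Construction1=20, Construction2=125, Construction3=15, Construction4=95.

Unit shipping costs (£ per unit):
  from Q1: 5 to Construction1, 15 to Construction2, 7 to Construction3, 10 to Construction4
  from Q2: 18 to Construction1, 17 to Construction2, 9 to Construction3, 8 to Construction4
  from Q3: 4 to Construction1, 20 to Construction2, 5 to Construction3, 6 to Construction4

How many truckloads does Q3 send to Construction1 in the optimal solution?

20

Solving gives:
  Q1->Construction2: 100 × £15 = £1500
  Q2->Construction2: 25 × £17 = £425
  Q2->Construction4: 95 × £8 = £760
  Q3->Construction1: 20 × £4 = £80
  Q3->Construction3: 15 × £5 = £75
Total cost = £2840.
So Q3→Construction1 carries 20 truckloads.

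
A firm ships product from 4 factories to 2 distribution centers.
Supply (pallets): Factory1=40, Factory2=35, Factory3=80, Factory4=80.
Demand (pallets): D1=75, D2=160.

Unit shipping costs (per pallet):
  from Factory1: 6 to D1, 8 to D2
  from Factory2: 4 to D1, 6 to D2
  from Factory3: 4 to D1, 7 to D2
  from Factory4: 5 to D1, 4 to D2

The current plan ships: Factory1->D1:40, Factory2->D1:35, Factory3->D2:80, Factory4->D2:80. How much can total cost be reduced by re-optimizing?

75

Current plan cost = 40·6 + 35·4 + 80·7 + 80·4 = 1260.
Optimal plan:
  Factory1–D2: 40 × 8 = 320
  Factory2–D2: 35 × 6 = 210
  Factory3–D1: 75 × 4 = 300
  Factory3–D2: 5 × 7 = 35
  Factory4–D2: 80 × 4 = 320
Optimal cost = 1185.
Saving = 1260 − 1185 = 75.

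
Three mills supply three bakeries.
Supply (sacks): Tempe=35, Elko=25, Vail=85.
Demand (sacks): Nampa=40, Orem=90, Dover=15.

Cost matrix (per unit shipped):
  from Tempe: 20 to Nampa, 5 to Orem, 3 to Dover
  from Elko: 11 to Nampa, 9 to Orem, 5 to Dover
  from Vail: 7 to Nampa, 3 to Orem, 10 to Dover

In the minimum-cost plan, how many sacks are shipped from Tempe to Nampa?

Optimal shipments:
  Tempe→Orem: 20 sacks
  Tempe→Dover: 15 sacks
  Elko→Nampa: 25 sacks
  Vail→Nampa: 15 sacks
  Vail→Orem: 70 sacks
Total cost = 735.
The route Tempe→Nampa is not used.

0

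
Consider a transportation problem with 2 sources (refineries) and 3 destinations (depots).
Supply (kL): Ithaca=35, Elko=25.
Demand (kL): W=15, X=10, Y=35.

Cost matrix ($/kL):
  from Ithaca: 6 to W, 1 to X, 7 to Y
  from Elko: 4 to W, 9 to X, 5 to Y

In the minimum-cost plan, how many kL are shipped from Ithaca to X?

10

Optimal shipments:
  Ithaca–W: 15 kL
  Ithaca–X: 10 kL
  Ithaca–Y: 10 kL
  Elko–Y: 25 kL
Total cost = $295.
So Ithaca→X carries 10 kL.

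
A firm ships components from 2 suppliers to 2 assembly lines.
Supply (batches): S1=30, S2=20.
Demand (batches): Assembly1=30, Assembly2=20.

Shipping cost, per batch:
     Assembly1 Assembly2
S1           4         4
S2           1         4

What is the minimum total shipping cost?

140

An optimal shipping plan:
  S1–Assembly1: 10 × 4 = 40
  S1–Assembly2: 20 × 4 = 80
  S2–Assembly1: 20 × 1 = 20
Total = 40 + 80 + 20 = 140.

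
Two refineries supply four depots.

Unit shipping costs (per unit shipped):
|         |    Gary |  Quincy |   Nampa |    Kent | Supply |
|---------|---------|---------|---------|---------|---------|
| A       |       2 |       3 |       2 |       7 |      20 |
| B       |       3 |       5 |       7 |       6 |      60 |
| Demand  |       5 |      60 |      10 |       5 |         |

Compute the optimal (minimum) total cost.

One minimum-cost allocation:
  A–Quincy: 10 kL
  A–Nampa: 10 kL
  B–Gary: 5 kL
  B–Quincy: 50 kL
  B–Kent: 5 kL
Total cost = 345.

345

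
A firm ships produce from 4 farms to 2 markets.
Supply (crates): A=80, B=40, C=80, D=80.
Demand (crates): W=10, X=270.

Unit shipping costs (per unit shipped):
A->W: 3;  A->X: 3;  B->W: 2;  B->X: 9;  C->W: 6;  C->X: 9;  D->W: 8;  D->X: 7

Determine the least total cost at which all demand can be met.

1810

One minimum-cost allocation:
  A->X: 80 × 3 = 240
  B->W: 10 × 2 = 20
  B->X: 30 × 9 = 270
  C->X: 80 × 9 = 720
  D->X: 80 × 7 = 560
Total = 240 + 20 + 270 + 720 + 560 = 1810.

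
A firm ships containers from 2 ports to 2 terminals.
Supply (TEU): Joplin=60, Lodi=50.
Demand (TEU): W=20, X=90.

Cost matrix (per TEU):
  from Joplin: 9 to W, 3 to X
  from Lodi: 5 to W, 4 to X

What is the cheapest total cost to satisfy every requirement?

A cheapest plan:
  Joplin→X: 60 × 3 = 180
  Lodi→W: 20 × 5 = 100
  Lodi→X: 30 × 4 = 120
Total = 180 + 100 + 120 = 400.

400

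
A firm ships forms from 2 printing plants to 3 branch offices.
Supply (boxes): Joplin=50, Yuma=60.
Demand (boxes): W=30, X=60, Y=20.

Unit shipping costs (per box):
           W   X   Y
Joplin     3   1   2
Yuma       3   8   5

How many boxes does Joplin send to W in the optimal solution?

The minimum-cost plan:
  Joplin→X: 50 × 1 = 50
  Yuma→W: 30 × 3 = 90
  Yuma→X: 10 × 8 = 80
  Yuma→Y: 20 × 5 = 100
Total cost = 320.
The route Joplin→W is not used.

0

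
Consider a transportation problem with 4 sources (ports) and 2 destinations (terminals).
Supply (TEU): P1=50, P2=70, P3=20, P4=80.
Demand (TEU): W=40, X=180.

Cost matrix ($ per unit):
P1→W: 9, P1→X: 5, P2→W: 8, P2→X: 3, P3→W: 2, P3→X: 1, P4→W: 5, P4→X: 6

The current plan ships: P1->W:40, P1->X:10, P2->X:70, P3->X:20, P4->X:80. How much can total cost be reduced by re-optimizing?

Current plan cost = 40·9 + 10·5 + 70·3 + 20·1 + 80·6 = $1120.
Optimal plan:
  P1–X: 50 × $5 = $250
  P2–X: 70 × $3 = $210
  P3–X: 20 × $1 = $20
  P4–W: 40 × $5 = $200
  P4–X: 40 × $6 = $240
Optimal cost = $920.
Saving = 1120 − 920 = $200.

200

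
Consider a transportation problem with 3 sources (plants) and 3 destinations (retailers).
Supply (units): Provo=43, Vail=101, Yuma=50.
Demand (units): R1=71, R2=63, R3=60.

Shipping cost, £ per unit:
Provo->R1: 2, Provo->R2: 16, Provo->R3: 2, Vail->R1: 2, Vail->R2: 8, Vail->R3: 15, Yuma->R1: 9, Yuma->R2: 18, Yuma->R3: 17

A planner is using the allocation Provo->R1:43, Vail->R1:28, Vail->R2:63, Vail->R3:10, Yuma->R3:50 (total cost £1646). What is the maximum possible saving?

Current plan cost = 43·2 + 28·2 + 63·8 + 10·15 + 50·17 = £1646.
Optimal plan:
  Provo->R3: 43 units
  Vail->R1: 38 units
  Vail->R2: 63 units
  Yuma->R1: 33 units
  Yuma->R3: 17 units
Optimal cost = £1252.
Saving = 1646 − 1252 = £394.

394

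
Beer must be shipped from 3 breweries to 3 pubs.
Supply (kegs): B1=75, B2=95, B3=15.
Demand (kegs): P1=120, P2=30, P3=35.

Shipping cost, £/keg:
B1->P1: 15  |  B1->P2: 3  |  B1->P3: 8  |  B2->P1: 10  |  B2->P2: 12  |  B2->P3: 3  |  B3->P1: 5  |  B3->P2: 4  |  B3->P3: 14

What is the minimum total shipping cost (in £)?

1545

An optimal shipping plan:
  B1 to P1: 10 × £15 = £150
  B1 to P2: 30 × £3 = £90
  B1 to P3: 35 × £8 = £280
  B2 to P1: 95 × £10 = £950
  B3 to P1: 15 × £5 = £75
Total = 150 + 90 + 280 + 950 + 75 = £1545.
(Supply check: B1 ships 75; B2 ships 95; B3 ships 15.)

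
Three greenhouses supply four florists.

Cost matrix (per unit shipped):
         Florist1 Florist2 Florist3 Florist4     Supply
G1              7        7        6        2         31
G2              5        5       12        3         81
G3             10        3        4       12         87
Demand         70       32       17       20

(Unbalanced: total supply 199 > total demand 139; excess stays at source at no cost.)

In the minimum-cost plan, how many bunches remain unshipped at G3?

38

An optimal plan:
  G1->Florist4: 20 × 2 = 40
  G2->Florist1: 70 × 5 = 350
  G3->Florist2: 32 × 3 = 96
  G3->Florist3: 17 × 4 = 68
Total cost = 554.
G3 ships 49 of its 87, leaving 38.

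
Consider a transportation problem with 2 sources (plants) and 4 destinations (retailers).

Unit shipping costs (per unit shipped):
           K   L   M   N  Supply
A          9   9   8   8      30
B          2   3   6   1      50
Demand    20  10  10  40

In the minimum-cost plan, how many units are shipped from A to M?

10

Optimal shipments:
  A to L: 10 × 9 = 90
  A to M: 10 × 8 = 80
  A to N: 10 × 8 = 80
  B to K: 20 × 2 = 40
  B to N: 30 × 1 = 30
Total cost = 320.
So A→M carries 10 units.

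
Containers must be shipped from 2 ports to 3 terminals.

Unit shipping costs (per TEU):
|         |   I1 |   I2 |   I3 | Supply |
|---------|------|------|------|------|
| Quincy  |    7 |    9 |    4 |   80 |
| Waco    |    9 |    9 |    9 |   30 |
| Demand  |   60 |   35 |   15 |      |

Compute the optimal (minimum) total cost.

795

Optimal allocation:
  Quincy→I1: 60 TEU
  Quincy→I2: 5 TEU
  Quincy→I3: 15 TEU
  Waco→I2: 30 TEU
Total cost = 795.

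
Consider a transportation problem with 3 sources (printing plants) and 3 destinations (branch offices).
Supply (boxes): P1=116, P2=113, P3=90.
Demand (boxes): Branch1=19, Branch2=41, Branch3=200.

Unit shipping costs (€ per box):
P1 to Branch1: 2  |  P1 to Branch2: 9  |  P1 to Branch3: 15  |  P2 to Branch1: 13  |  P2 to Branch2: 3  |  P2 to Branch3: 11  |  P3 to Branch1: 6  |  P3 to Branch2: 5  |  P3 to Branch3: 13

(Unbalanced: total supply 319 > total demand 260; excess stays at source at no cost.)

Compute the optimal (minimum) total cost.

2693

A cheapest plan:
  P1 to Branch1: 19 boxes
  P1 to Branch3: 38 boxes
  P2 to Branch2: 41 boxes
  P2 to Branch3: 72 boxes
  P3 to Branch3: 90 boxes
Total cost = €2693.
(Supply check: P1 ships 57; P2 ships 113; P3 ships 90.)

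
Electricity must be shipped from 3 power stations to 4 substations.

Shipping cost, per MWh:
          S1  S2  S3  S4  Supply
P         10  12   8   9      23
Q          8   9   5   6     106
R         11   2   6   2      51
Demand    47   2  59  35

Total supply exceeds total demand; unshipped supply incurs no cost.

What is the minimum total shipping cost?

745

One minimum-cost allocation:
  Q–S1: 47 MWh
  Q–S3: 59 MWh
  R–S2: 2 MWh
  R–S4: 35 MWh
Total cost = 745.
(Supply check: P ships 0; Q ships 106; R ships 37.)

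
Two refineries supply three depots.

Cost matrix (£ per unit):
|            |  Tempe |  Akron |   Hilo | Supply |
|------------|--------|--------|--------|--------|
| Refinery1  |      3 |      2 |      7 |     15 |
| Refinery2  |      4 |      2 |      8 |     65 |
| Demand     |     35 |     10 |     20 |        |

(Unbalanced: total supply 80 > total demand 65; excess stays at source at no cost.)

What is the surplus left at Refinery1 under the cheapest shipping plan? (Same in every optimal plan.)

An optimal plan:
  Refinery1 to Tempe: 15 kL
  Refinery2 to Tempe: 20 kL
  Refinery2 to Akron: 10 kL
  Refinery2 to Hilo: 20 kL
Total cost = £305.
Refinery1 ships 15 of its 15, leaving 0.

0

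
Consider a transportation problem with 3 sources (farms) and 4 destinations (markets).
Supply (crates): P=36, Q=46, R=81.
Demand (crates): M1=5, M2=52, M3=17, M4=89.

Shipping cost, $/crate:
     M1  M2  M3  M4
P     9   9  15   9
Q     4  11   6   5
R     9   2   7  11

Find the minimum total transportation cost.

One minimum-cost allocation:
  P→M4: 36 × $9 = $324
  Q→M4: 46 × $5 = $230
  R→M1: 5 × $9 = $45
  R→M2: 52 × $2 = $104
  R→M3: 17 × $7 = $119
  R→M4: 7 × $11 = $77
Total = 324 + 230 + 45 + 104 + 119 + 77 = $899.
(Supply check: P ships 36; Q ships 46; R ships 81.)

899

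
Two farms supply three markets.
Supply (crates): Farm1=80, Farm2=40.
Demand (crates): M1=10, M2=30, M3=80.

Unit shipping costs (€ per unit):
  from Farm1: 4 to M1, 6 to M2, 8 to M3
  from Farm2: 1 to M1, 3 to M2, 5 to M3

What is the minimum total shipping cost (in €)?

740

Optimal allocation:
  Farm1 to M1: 10 × €4 = €40
  Farm1 to M2: 30 × €6 = €180
  Farm1 to M3: 40 × €8 = €320
  Farm2 to M3: 40 × €5 = €200
Total = 40 + 180 + 320 + 200 = €740.
(Supply check: Farm1 ships 80; Farm2 ships 40.)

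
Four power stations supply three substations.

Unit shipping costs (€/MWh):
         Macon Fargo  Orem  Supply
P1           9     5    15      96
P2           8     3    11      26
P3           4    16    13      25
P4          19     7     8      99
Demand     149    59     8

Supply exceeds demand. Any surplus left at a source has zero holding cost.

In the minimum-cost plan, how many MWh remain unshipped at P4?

30

An optimal plan:
  P1 to Macon: 96 × €9 = €864
  P2 to Macon: 26 × €8 = €208
  P3 to Macon: 25 × €4 = €100
  P4 to Macon: 2 × €19 = €38
  P4 to Fargo: 59 × €7 = €413
  P4 to Orem: 8 × €8 = €64
Total cost = €1687.
P4 ships 69 of its 99, leaving 30.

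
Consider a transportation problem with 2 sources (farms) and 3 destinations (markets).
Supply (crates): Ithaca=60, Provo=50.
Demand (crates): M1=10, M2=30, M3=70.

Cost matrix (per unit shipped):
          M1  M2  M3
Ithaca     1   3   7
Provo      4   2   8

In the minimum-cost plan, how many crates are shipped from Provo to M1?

The minimum-cost plan:
  Ithaca->M1: 10 crates
  Ithaca->M3: 50 crates
  Provo->M2: 30 crates
  Provo->M3: 20 crates
Total cost = 580.
The route Provo→M1 is not used.

0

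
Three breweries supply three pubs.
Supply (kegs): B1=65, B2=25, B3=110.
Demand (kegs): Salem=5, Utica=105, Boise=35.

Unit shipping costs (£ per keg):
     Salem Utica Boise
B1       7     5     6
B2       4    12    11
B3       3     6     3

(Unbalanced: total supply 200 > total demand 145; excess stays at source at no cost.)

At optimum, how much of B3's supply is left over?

An optimal plan:
  B1–Utica: 65 × £5 = £325
  B3–Salem: 5 × £3 = £15
  B3–Utica: 40 × £6 = £240
  B3–Boise: 35 × £3 = £105
Total cost = £685.
B3 ships 80 of its 110, leaving 30.

30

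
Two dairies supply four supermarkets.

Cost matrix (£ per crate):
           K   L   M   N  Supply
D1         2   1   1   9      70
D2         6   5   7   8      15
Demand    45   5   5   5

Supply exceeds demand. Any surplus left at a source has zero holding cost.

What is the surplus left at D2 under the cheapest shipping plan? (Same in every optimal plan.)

10

Minimum-cost shipments:
  D1->K: 45 × £2 = £90
  D1->L: 5 × £1 = £5
  D1->M: 5 × £1 = £5
  D2->N: 5 × £8 = £40
Total cost = £140.
D2 ships 5 of its 15, leaving 10.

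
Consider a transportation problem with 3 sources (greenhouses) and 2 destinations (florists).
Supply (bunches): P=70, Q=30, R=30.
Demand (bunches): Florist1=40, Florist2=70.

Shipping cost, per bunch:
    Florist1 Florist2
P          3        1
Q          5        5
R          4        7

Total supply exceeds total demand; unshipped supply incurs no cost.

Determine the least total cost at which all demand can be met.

240

Optimal allocation:
  P to Florist2: 70 × 1 = 70
  Q to Florist1: 10 × 5 = 50
  R to Florist1: 30 × 4 = 120
Total = 70 + 50 + 120 = 240.
(Supply check: P ships 70; Q ships 10; R ships 30.)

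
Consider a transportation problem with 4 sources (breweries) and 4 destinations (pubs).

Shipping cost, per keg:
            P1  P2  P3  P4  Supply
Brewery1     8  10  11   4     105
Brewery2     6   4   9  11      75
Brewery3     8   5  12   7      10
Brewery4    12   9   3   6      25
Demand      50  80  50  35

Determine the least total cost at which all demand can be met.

1210

A cheapest plan:
  Brewery1–P1: 50 × 8 = 400
  Brewery1–P3: 20 × 11 = 220
  Brewery1–P4: 35 × 4 = 140
  Brewery2–P2: 70 × 4 = 280
  Brewery2–P3: 5 × 9 = 45
  Brewery3–P2: 10 × 5 = 50
  Brewery4–P3: 25 × 3 = 75
Total = 400 + 220 + 140 + 280 + 45 + 50 + 75 = 1210.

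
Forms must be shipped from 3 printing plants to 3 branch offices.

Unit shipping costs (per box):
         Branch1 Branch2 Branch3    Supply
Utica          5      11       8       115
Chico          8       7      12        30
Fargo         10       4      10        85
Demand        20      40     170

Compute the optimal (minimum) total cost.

One minimum-cost allocation:
  Utica→Branch3: 115 × 8 = 920
  Chico→Branch1: 20 × 8 = 160
  Chico→Branch3: 10 × 12 = 120
  Fargo→Branch2: 40 × 4 = 160
  Fargo→Branch3: 45 × 10 = 450
Total = 920 + 160 + 120 + 160 + 450 = 1810.

1810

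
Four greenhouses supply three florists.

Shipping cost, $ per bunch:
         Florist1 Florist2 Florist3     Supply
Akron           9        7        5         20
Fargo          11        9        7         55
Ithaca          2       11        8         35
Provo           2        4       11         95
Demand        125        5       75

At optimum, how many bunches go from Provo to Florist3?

0

The minimum-cost plan:
  Akron->Florist3: 20 bunches
  Fargo->Florist3: 55 bunches
  Ithaca->Florist1: 35 bunches
  Provo->Florist1: 90 bunches
  Provo->Florist2: 5 bunches
Total cost = $755.
The route Provo→Florist3 is not used.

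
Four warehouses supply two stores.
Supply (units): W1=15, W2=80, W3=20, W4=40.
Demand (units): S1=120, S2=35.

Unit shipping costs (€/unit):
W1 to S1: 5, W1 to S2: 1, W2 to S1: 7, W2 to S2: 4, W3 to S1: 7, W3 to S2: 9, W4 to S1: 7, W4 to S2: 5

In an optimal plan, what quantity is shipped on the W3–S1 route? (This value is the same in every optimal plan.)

20

Optimal shipments:
  W1 to S2: 15 units
  W2 to S1: 60 units
  W2 to S2: 20 units
  W3 to S1: 20 units
  W4 to S1: 40 units
Total cost = €935.
So W3→S1 carries 20 units.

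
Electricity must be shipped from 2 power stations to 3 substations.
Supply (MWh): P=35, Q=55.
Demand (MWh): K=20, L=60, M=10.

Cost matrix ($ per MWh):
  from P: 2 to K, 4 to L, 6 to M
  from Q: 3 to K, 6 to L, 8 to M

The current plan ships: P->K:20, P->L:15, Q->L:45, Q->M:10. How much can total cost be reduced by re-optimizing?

20

Current plan cost = 20·2 + 15·4 + 45·6 + 10·8 = $450.
Optimal plan:
  P to L: 25 × $4 = $100
  P to M: 10 × $6 = $60
  Q to K: 20 × $3 = $60
  Q to L: 35 × $6 = $210
Optimal cost = $430.
Saving = 450 − 430 = $20.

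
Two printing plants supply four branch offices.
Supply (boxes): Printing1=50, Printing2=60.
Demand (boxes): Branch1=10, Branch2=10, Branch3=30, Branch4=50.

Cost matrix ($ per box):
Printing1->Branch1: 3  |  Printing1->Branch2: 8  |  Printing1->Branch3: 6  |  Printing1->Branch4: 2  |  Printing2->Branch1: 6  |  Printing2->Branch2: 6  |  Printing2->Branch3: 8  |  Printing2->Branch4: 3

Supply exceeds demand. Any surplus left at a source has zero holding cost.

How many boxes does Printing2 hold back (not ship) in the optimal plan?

Minimum-cost shipments:
  Printing1→Branch1: 10 boxes
  Printing1→Branch3: 30 boxes
  Printing1→Branch4: 10 boxes
  Printing2→Branch2: 10 boxes
  Printing2→Branch4: 40 boxes
Total cost = $410.
Printing2 ships 50 of its 60, leaving 10.

10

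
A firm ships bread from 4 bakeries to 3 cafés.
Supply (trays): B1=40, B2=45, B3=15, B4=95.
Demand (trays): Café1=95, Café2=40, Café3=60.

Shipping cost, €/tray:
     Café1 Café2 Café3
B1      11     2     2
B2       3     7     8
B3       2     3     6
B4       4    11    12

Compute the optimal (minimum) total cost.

840

Optimal allocation:
  B1 to Café3: 40 × €2 = €80
  B2 to Café2: 25 × €7 = €175
  B2 to Café3: 20 × €8 = €160
  B3 to Café2: 15 × €3 = €45
  B4 to Café1: 95 × €4 = €380
Total = 80 + 175 + 160 + 45 + 380 = €840.
(Supply check: B1 ships 40; B2 ships 45; B3 ships 15; B4 ships 95.)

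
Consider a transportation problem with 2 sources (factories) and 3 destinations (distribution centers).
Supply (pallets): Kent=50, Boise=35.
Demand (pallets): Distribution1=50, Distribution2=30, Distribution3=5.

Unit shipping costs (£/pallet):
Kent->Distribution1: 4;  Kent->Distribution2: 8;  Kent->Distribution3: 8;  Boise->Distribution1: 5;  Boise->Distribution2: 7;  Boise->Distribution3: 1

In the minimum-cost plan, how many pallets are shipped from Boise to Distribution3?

5

The minimum-cost plan:
  Kent->Distribution1: 50 × £4 = £200
  Boise->Distribution2: 30 × £7 = £210
  Boise->Distribution3: 5 × £1 = £5
Total cost = £415.
So Boise→Distribution3 carries 5 pallets.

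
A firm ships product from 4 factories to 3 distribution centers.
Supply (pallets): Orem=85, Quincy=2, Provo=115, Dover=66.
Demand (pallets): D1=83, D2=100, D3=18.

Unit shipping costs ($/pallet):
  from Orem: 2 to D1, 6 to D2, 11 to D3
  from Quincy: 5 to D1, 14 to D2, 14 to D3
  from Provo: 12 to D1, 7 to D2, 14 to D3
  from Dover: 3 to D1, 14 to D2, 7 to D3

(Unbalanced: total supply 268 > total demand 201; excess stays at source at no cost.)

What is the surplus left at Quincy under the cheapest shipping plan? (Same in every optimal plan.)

An optimal plan:
  Orem to D1: 83 × $2 = $166
  Orem to D2: 2 × $6 = $12
  Provo to D2: 98 × $7 = $686
  Dover to D3: 18 × $7 = $126
Total cost = $990.
Quincy ships 0 of its 2, leaving 2.

2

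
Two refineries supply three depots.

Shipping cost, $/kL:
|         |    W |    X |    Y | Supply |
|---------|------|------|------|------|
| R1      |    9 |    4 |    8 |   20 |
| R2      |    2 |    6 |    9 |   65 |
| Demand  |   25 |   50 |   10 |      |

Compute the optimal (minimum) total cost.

One minimum-cost allocation:
  R1–X: 20 kL
  R2–W: 25 kL
  R2–X: 30 kL
  R2–Y: 10 kL
Total cost = $400.

400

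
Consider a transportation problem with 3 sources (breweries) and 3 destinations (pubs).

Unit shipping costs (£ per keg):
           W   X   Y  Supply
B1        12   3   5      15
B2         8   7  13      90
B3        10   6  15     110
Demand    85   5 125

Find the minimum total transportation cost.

2425

An optimal shipping plan:
  B1 to Y: 15 kegs
  B2 to Y: 90 kegs
  B3 to W: 85 kegs
  B3 to X: 5 kegs
  B3 to Y: 20 kegs
Total cost = £2425.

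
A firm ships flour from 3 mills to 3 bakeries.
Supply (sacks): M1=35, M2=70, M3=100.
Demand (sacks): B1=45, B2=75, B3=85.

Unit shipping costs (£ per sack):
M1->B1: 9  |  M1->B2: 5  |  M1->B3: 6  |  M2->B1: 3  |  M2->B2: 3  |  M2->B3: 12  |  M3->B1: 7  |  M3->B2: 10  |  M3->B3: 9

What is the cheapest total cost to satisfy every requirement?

Optimal allocation:
  M1->B2: 5 sacks
  M1->B3: 30 sacks
  M2->B2: 70 sacks
  M3->B1: 45 sacks
  M3->B3: 55 sacks
Total cost = £1225.

1225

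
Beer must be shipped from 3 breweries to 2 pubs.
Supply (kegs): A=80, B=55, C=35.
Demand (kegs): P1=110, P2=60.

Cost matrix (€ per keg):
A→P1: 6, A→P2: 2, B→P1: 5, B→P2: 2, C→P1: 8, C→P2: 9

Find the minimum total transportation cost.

A cheapest plan:
  A->P1: 20 × €6 = €120
  A->P2: 60 × €2 = €120
  B->P1: 55 × €5 = €275
  C->P1: 35 × €8 = €280
Total = 120 + 120 + 275 + 280 = €795.
(Supply check: A ships 80; B ships 55; C ships 35.)

795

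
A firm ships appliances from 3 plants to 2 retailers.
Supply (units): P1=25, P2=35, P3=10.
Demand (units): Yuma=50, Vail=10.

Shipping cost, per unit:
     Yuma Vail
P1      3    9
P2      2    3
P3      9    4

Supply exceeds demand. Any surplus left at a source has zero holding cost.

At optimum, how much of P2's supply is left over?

0

Minimum-cost shipments:
  P1->Yuma: 15 units
  P2->Yuma: 35 units
  P3->Vail: 10 units
Total cost = 155.
P2 ships 35 of its 35, leaving 0.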